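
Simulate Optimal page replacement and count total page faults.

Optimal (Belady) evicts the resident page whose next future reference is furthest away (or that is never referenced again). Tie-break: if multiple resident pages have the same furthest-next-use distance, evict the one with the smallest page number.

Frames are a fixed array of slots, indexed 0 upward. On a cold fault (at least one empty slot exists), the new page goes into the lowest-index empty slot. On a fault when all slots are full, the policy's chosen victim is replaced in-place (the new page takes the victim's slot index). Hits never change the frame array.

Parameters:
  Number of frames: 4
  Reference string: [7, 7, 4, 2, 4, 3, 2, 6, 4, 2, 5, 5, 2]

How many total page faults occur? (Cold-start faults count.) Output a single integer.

Answer: 6

Derivation:
Step 0: ref 7 → FAULT, frames=[7,-,-,-]
Step 1: ref 7 → HIT, frames=[7,-,-,-]
Step 2: ref 4 → FAULT, frames=[7,4,-,-]
Step 3: ref 2 → FAULT, frames=[7,4,2,-]
Step 4: ref 4 → HIT, frames=[7,4,2,-]
Step 5: ref 3 → FAULT, frames=[7,4,2,3]
Step 6: ref 2 → HIT, frames=[7,4,2,3]
Step 7: ref 6 → FAULT (evict 3), frames=[7,4,2,6]
Step 8: ref 4 → HIT, frames=[7,4,2,6]
Step 9: ref 2 → HIT, frames=[7,4,2,6]
Step 10: ref 5 → FAULT (evict 4), frames=[7,5,2,6]
Step 11: ref 5 → HIT, frames=[7,5,2,6]
Step 12: ref 2 → HIT, frames=[7,5,2,6]
Total faults: 6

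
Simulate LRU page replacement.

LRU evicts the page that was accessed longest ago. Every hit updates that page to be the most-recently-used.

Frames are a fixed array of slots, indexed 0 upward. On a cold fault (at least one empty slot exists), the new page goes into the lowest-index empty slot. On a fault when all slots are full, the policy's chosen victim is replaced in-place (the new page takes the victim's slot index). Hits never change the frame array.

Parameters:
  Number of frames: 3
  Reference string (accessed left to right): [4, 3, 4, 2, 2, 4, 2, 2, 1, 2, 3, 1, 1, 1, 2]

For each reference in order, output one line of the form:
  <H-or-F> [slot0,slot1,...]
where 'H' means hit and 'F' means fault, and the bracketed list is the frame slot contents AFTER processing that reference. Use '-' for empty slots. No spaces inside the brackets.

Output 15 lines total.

F [4,-,-]
F [4,3,-]
H [4,3,-]
F [4,3,2]
H [4,3,2]
H [4,3,2]
H [4,3,2]
H [4,3,2]
F [4,1,2]
H [4,1,2]
F [3,1,2]
H [3,1,2]
H [3,1,2]
H [3,1,2]
H [3,1,2]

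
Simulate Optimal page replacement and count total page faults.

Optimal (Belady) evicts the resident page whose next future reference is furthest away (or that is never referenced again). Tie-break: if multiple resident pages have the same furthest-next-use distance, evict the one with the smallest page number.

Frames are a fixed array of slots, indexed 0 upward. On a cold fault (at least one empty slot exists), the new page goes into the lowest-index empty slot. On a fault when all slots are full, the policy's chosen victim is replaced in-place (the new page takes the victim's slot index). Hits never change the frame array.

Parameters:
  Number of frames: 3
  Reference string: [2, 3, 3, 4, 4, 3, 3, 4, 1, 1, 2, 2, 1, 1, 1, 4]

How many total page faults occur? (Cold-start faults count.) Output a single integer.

Step 0: ref 2 → FAULT, frames=[2,-,-]
Step 1: ref 3 → FAULT, frames=[2,3,-]
Step 2: ref 3 → HIT, frames=[2,3,-]
Step 3: ref 4 → FAULT, frames=[2,3,4]
Step 4: ref 4 → HIT, frames=[2,3,4]
Step 5: ref 3 → HIT, frames=[2,3,4]
Step 6: ref 3 → HIT, frames=[2,3,4]
Step 7: ref 4 → HIT, frames=[2,3,4]
Step 8: ref 1 → FAULT (evict 3), frames=[2,1,4]
Step 9: ref 1 → HIT, frames=[2,1,4]
Step 10: ref 2 → HIT, frames=[2,1,4]
Step 11: ref 2 → HIT, frames=[2,1,4]
Step 12: ref 1 → HIT, frames=[2,1,4]
Step 13: ref 1 → HIT, frames=[2,1,4]
Step 14: ref 1 → HIT, frames=[2,1,4]
Step 15: ref 4 → HIT, frames=[2,1,4]
Total faults: 4

Answer: 4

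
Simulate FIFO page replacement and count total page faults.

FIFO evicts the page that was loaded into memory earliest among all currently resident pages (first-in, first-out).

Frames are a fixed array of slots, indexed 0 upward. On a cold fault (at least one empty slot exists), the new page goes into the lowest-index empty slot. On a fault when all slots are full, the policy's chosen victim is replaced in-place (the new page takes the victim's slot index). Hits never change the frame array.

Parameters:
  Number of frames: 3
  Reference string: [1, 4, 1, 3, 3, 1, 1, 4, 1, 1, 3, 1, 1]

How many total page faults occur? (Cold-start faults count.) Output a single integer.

Answer: 3

Derivation:
Step 0: ref 1 → FAULT, frames=[1,-,-]
Step 1: ref 4 → FAULT, frames=[1,4,-]
Step 2: ref 1 → HIT, frames=[1,4,-]
Step 3: ref 3 → FAULT, frames=[1,4,3]
Step 4: ref 3 → HIT, frames=[1,4,3]
Step 5: ref 1 → HIT, frames=[1,4,3]
Step 6: ref 1 → HIT, frames=[1,4,3]
Step 7: ref 4 → HIT, frames=[1,4,3]
Step 8: ref 1 → HIT, frames=[1,4,3]
Step 9: ref 1 → HIT, frames=[1,4,3]
Step 10: ref 3 → HIT, frames=[1,4,3]
Step 11: ref 1 → HIT, frames=[1,4,3]
Step 12: ref 1 → HIT, frames=[1,4,3]
Total faults: 3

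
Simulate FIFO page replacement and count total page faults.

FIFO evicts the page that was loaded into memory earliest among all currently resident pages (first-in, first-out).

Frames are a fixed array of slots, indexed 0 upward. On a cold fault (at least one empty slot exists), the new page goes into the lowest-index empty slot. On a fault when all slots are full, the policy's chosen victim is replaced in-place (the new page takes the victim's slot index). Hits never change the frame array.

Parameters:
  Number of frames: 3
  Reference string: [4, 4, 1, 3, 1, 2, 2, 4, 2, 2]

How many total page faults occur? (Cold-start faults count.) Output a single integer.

Step 0: ref 4 → FAULT, frames=[4,-,-]
Step 1: ref 4 → HIT, frames=[4,-,-]
Step 2: ref 1 → FAULT, frames=[4,1,-]
Step 3: ref 3 → FAULT, frames=[4,1,3]
Step 4: ref 1 → HIT, frames=[4,1,3]
Step 5: ref 2 → FAULT (evict 4), frames=[2,1,3]
Step 6: ref 2 → HIT, frames=[2,1,3]
Step 7: ref 4 → FAULT (evict 1), frames=[2,4,3]
Step 8: ref 2 → HIT, frames=[2,4,3]
Step 9: ref 2 → HIT, frames=[2,4,3]
Total faults: 5

Answer: 5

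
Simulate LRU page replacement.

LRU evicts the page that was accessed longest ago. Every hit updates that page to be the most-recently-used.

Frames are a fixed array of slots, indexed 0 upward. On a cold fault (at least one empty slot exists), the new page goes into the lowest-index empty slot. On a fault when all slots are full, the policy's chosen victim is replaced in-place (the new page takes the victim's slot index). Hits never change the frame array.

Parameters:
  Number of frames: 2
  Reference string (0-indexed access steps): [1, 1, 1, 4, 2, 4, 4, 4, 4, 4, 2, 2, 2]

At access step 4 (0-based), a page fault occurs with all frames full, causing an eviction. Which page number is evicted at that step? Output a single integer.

Step 0: ref 1 -> FAULT, frames=[1,-]
Step 1: ref 1 -> HIT, frames=[1,-]
Step 2: ref 1 -> HIT, frames=[1,-]
Step 3: ref 4 -> FAULT, frames=[1,4]
Step 4: ref 2 -> FAULT, evict 1, frames=[2,4]
At step 4: evicted page 1

Answer: 1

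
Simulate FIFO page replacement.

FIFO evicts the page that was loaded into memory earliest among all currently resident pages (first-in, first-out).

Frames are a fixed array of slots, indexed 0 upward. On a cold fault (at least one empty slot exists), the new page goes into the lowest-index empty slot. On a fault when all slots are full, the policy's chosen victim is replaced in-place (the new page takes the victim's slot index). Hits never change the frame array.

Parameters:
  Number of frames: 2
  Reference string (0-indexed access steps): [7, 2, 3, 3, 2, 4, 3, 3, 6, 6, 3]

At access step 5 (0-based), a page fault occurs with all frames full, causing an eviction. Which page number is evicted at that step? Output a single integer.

Step 0: ref 7 -> FAULT, frames=[7,-]
Step 1: ref 2 -> FAULT, frames=[7,2]
Step 2: ref 3 -> FAULT, evict 7, frames=[3,2]
Step 3: ref 3 -> HIT, frames=[3,2]
Step 4: ref 2 -> HIT, frames=[3,2]
Step 5: ref 4 -> FAULT, evict 2, frames=[3,4]
At step 5: evicted page 2

Answer: 2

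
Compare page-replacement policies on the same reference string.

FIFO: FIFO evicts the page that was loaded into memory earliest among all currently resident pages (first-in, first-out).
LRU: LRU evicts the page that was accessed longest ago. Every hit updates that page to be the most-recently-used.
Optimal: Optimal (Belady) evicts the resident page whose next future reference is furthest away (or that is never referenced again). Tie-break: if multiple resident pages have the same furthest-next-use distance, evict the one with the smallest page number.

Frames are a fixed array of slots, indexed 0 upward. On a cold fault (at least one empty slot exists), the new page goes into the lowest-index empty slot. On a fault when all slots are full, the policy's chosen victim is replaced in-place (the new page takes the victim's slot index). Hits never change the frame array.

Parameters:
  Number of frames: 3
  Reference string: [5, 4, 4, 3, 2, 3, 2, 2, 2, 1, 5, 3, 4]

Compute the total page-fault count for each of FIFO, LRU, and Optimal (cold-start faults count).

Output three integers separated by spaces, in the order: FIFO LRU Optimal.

--- FIFO ---
  step 0: ref 5 -> FAULT, frames=[5,-,-] (faults so far: 1)
  step 1: ref 4 -> FAULT, frames=[5,4,-] (faults so far: 2)
  step 2: ref 4 -> HIT, frames=[5,4,-] (faults so far: 2)
  step 3: ref 3 -> FAULT, frames=[5,4,3] (faults so far: 3)
  step 4: ref 2 -> FAULT, evict 5, frames=[2,4,3] (faults so far: 4)
  step 5: ref 3 -> HIT, frames=[2,4,3] (faults so far: 4)
  step 6: ref 2 -> HIT, frames=[2,4,3] (faults so far: 4)
  step 7: ref 2 -> HIT, frames=[2,4,3] (faults so far: 4)
  step 8: ref 2 -> HIT, frames=[2,4,3] (faults so far: 4)
  step 9: ref 1 -> FAULT, evict 4, frames=[2,1,3] (faults so far: 5)
  step 10: ref 5 -> FAULT, evict 3, frames=[2,1,5] (faults so far: 6)
  step 11: ref 3 -> FAULT, evict 2, frames=[3,1,5] (faults so far: 7)
  step 12: ref 4 -> FAULT, evict 1, frames=[3,4,5] (faults so far: 8)
  FIFO total faults: 8
--- LRU ---
  step 0: ref 5 -> FAULT, frames=[5,-,-] (faults so far: 1)
  step 1: ref 4 -> FAULT, frames=[5,4,-] (faults so far: 2)
  step 2: ref 4 -> HIT, frames=[5,4,-] (faults so far: 2)
  step 3: ref 3 -> FAULT, frames=[5,4,3] (faults so far: 3)
  step 4: ref 2 -> FAULT, evict 5, frames=[2,4,3] (faults so far: 4)
  step 5: ref 3 -> HIT, frames=[2,4,3] (faults so far: 4)
  step 6: ref 2 -> HIT, frames=[2,4,3] (faults so far: 4)
  step 7: ref 2 -> HIT, frames=[2,4,3] (faults so far: 4)
  step 8: ref 2 -> HIT, frames=[2,4,3] (faults so far: 4)
  step 9: ref 1 -> FAULT, evict 4, frames=[2,1,3] (faults so far: 5)
  step 10: ref 5 -> FAULT, evict 3, frames=[2,1,5] (faults so far: 6)
  step 11: ref 3 -> FAULT, evict 2, frames=[3,1,5] (faults so far: 7)
  step 12: ref 4 -> FAULT, evict 1, frames=[3,4,5] (faults so far: 8)
  LRU total faults: 8
--- Optimal ---
  step 0: ref 5 -> FAULT, frames=[5,-,-] (faults so far: 1)
  step 1: ref 4 -> FAULT, frames=[5,4,-] (faults so far: 2)
  step 2: ref 4 -> HIT, frames=[5,4,-] (faults so far: 2)
  step 3: ref 3 -> FAULT, frames=[5,4,3] (faults so far: 3)
  step 4: ref 2 -> FAULT, evict 4, frames=[5,2,3] (faults so far: 4)
  step 5: ref 3 -> HIT, frames=[5,2,3] (faults so far: 4)
  step 6: ref 2 -> HIT, frames=[5,2,3] (faults so far: 4)
  step 7: ref 2 -> HIT, frames=[5,2,3] (faults so far: 4)
  step 8: ref 2 -> HIT, frames=[5,2,3] (faults so far: 4)
  step 9: ref 1 -> FAULT, evict 2, frames=[5,1,3] (faults so far: 5)
  step 10: ref 5 -> HIT, frames=[5,1,3] (faults so far: 5)
  step 11: ref 3 -> HIT, frames=[5,1,3] (faults so far: 5)
  step 12: ref 4 -> FAULT, evict 1, frames=[5,4,3] (faults so far: 6)
  Optimal total faults: 6

Answer: 8 8 6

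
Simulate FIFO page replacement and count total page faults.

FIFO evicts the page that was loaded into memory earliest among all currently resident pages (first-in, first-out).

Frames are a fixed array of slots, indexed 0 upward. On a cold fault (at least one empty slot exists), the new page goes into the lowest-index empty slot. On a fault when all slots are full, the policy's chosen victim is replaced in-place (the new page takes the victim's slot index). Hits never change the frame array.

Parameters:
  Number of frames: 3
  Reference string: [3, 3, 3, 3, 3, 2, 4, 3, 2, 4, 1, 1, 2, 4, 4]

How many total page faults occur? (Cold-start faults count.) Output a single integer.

Step 0: ref 3 → FAULT, frames=[3,-,-]
Step 1: ref 3 → HIT, frames=[3,-,-]
Step 2: ref 3 → HIT, frames=[3,-,-]
Step 3: ref 3 → HIT, frames=[3,-,-]
Step 4: ref 3 → HIT, frames=[3,-,-]
Step 5: ref 2 → FAULT, frames=[3,2,-]
Step 6: ref 4 → FAULT, frames=[3,2,4]
Step 7: ref 3 → HIT, frames=[3,2,4]
Step 8: ref 2 → HIT, frames=[3,2,4]
Step 9: ref 4 → HIT, frames=[3,2,4]
Step 10: ref 1 → FAULT (evict 3), frames=[1,2,4]
Step 11: ref 1 → HIT, frames=[1,2,4]
Step 12: ref 2 → HIT, frames=[1,2,4]
Step 13: ref 4 → HIT, frames=[1,2,4]
Step 14: ref 4 → HIT, frames=[1,2,4]
Total faults: 4

Answer: 4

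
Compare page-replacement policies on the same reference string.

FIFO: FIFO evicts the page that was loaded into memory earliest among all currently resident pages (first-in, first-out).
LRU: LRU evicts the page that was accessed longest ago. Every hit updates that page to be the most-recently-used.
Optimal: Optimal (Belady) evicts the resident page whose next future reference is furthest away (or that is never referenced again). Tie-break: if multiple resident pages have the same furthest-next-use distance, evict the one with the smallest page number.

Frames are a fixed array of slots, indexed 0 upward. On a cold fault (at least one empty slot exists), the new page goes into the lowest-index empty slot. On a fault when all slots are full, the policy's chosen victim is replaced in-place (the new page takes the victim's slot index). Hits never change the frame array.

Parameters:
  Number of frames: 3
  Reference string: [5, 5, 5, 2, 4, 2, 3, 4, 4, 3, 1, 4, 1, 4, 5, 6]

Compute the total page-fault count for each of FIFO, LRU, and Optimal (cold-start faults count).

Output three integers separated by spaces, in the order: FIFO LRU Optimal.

--- FIFO ---
  step 0: ref 5 -> FAULT, frames=[5,-,-] (faults so far: 1)
  step 1: ref 5 -> HIT, frames=[5,-,-] (faults so far: 1)
  step 2: ref 5 -> HIT, frames=[5,-,-] (faults so far: 1)
  step 3: ref 2 -> FAULT, frames=[5,2,-] (faults so far: 2)
  step 4: ref 4 -> FAULT, frames=[5,2,4] (faults so far: 3)
  step 5: ref 2 -> HIT, frames=[5,2,4] (faults so far: 3)
  step 6: ref 3 -> FAULT, evict 5, frames=[3,2,4] (faults so far: 4)
  step 7: ref 4 -> HIT, frames=[3,2,4] (faults so far: 4)
  step 8: ref 4 -> HIT, frames=[3,2,4] (faults so far: 4)
  step 9: ref 3 -> HIT, frames=[3,2,4] (faults so far: 4)
  step 10: ref 1 -> FAULT, evict 2, frames=[3,1,4] (faults so far: 5)
  step 11: ref 4 -> HIT, frames=[3,1,4] (faults so far: 5)
  step 12: ref 1 -> HIT, frames=[3,1,4] (faults so far: 5)
  step 13: ref 4 -> HIT, frames=[3,1,4] (faults so far: 5)
  step 14: ref 5 -> FAULT, evict 4, frames=[3,1,5] (faults so far: 6)
  step 15: ref 6 -> FAULT, evict 3, frames=[6,1,5] (faults so far: 7)
  FIFO total faults: 7
--- LRU ---
  step 0: ref 5 -> FAULT, frames=[5,-,-] (faults so far: 1)
  step 1: ref 5 -> HIT, frames=[5,-,-] (faults so far: 1)
  step 2: ref 5 -> HIT, frames=[5,-,-] (faults so far: 1)
  step 3: ref 2 -> FAULT, frames=[5,2,-] (faults so far: 2)
  step 4: ref 4 -> FAULT, frames=[5,2,4] (faults so far: 3)
  step 5: ref 2 -> HIT, frames=[5,2,4] (faults so far: 3)
  step 6: ref 3 -> FAULT, evict 5, frames=[3,2,4] (faults so far: 4)
  step 7: ref 4 -> HIT, frames=[3,2,4] (faults so far: 4)
  step 8: ref 4 -> HIT, frames=[3,2,4] (faults so far: 4)
  step 9: ref 3 -> HIT, frames=[3,2,4] (faults so far: 4)
  step 10: ref 1 -> FAULT, evict 2, frames=[3,1,4] (faults so far: 5)
  step 11: ref 4 -> HIT, frames=[3,1,4] (faults so far: 5)
  step 12: ref 1 -> HIT, frames=[3,1,4] (faults so far: 5)
  step 13: ref 4 -> HIT, frames=[3,1,4] (faults so far: 5)
  step 14: ref 5 -> FAULT, evict 3, frames=[5,1,4] (faults so far: 6)
  step 15: ref 6 -> FAULT, evict 1, frames=[5,6,4] (faults so far: 7)
  LRU total faults: 7
--- Optimal ---
  step 0: ref 5 -> FAULT, frames=[5,-,-] (faults so far: 1)
  step 1: ref 5 -> HIT, frames=[5,-,-] (faults so far: 1)
  step 2: ref 5 -> HIT, frames=[5,-,-] (faults so far: 1)
  step 3: ref 2 -> FAULT, frames=[5,2,-] (faults so far: 2)
  step 4: ref 4 -> FAULT, frames=[5,2,4] (faults so far: 3)
  step 5: ref 2 -> HIT, frames=[5,2,4] (faults so far: 3)
  step 6: ref 3 -> FAULT, evict 2, frames=[5,3,4] (faults so far: 4)
  step 7: ref 4 -> HIT, frames=[5,3,4] (faults so far: 4)
  step 8: ref 4 -> HIT, frames=[5,3,4] (faults so far: 4)
  step 9: ref 3 -> HIT, frames=[5,3,4] (faults so far: 4)
  step 10: ref 1 -> FAULT, evict 3, frames=[5,1,4] (faults so far: 5)
  step 11: ref 4 -> HIT, frames=[5,1,4] (faults so far: 5)
  step 12: ref 1 -> HIT, frames=[5,1,4] (faults so far: 5)
  step 13: ref 4 -> HIT, frames=[5,1,4] (faults so far: 5)
  step 14: ref 5 -> HIT, frames=[5,1,4] (faults so far: 5)
  step 15: ref 6 -> FAULT, evict 1, frames=[5,6,4] (faults so far: 6)
  Optimal total faults: 6

Answer: 7 7 6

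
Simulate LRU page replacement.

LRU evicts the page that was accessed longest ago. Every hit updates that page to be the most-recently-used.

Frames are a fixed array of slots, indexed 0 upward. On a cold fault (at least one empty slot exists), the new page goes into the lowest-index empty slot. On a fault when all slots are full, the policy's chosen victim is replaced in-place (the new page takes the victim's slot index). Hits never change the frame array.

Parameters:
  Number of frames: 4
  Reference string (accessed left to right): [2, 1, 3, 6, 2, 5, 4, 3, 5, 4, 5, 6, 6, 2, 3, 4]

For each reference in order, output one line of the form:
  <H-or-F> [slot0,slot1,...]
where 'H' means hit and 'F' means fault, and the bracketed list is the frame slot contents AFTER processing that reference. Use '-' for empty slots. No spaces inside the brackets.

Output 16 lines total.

F [2,-,-,-]
F [2,1,-,-]
F [2,1,3,-]
F [2,1,3,6]
H [2,1,3,6]
F [2,5,3,6]
F [2,5,4,6]
F [2,5,4,3]
H [2,5,4,3]
H [2,5,4,3]
H [2,5,4,3]
F [6,5,4,3]
H [6,5,4,3]
F [6,5,4,2]
F [6,5,3,2]
F [6,4,3,2]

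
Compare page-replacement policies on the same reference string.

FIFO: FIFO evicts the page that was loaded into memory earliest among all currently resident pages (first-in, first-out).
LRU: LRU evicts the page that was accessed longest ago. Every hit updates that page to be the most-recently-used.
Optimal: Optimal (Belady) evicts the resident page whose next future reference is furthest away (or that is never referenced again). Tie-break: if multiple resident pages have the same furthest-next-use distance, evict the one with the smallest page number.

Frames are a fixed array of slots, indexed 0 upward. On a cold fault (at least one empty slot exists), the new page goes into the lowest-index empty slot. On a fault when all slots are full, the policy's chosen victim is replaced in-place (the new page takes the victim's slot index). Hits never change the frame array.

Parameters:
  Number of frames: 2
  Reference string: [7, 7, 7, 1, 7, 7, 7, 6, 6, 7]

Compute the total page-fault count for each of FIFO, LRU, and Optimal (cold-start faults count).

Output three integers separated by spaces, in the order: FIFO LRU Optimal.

--- FIFO ---
  step 0: ref 7 -> FAULT, frames=[7,-] (faults so far: 1)
  step 1: ref 7 -> HIT, frames=[7,-] (faults so far: 1)
  step 2: ref 7 -> HIT, frames=[7,-] (faults so far: 1)
  step 3: ref 1 -> FAULT, frames=[7,1] (faults so far: 2)
  step 4: ref 7 -> HIT, frames=[7,1] (faults so far: 2)
  step 5: ref 7 -> HIT, frames=[7,1] (faults so far: 2)
  step 6: ref 7 -> HIT, frames=[7,1] (faults so far: 2)
  step 7: ref 6 -> FAULT, evict 7, frames=[6,1] (faults so far: 3)
  step 8: ref 6 -> HIT, frames=[6,1] (faults so far: 3)
  step 9: ref 7 -> FAULT, evict 1, frames=[6,7] (faults so far: 4)
  FIFO total faults: 4
--- LRU ---
  step 0: ref 7 -> FAULT, frames=[7,-] (faults so far: 1)
  step 1: ref 7 -> HIT, frames=[7,-] (faults so far: 1)
  step 2: ref 7 -> HIT, frames=[7,-] (faults so far: 1)
  step 3: ref 1 -> FAULT, frames=[7,1] (faults so far: 2)
  step 4: ref 7 -> HIT, frames=[7,1] (faults so far: 2)
  step 5: ref 7 -> HIT, frames=[7,1] (faults so far: 2)
  step 6: ref 7 -> HIT, frames=[7,1] (faults so far: 2)
  step 7: ref 6 -> FAULT, evict 1, frames=[7,6] (faults so far: 3)
  step 8: ref 6 -> HIT, frames=[7,6] (faults so far: 3)
  step 9: ref 7 -> HIT, frames=[7,6] (faults so far: 3)
  LRU total faults: 3
--- Optimal ---
  step 0: ref 7 -> FAULT, frames=[7,-] (faults so far: 1)
  step 1: ref 7 -> HIT, frames=[7,-] (faults so far: 1)
  step 2: ref 7 -> HIT, frames=[7,-] (faults so far: 1)
  step 3: ref 1 -> FAULT, frames=[7,1] (faults so far: 2)
  step 4: ref 7 -> HIT, frames=[7,1] (faults so far: 2)
  step 5: ref 7 -> HIT, frames=[7,1] (faults so far: 2)
  step 6: ref 7 -> HIT, frames=[7,1] (faults so far: 2)
  step 7: ref 6 -> FAULT, evict 1, frames=[7,6] (faults so far: 3)
  step 8: ref 6 -> HIT, frames=[7,6] (faults so far: 3)
  step 9: ref 7 -> HIT, frames=[7,6] (faults so far: 3)
  Optimal total faults: 3

Answer: 4 3 3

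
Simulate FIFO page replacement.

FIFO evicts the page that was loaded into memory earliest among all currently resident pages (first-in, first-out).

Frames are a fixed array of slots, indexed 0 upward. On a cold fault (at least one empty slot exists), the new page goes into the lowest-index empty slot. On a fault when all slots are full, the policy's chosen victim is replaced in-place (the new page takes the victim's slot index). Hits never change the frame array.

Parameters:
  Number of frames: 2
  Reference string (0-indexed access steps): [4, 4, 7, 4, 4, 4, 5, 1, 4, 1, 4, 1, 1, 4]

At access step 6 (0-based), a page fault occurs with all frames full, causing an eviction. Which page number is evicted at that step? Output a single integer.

Answer: 4

Derivation:
Step 0: ref 4 -> FAULT, frames=[4,-]
Step 1: ref 4 -> HIT, frames=[4,-]
Step 2: ref 7 -> FAULT, frames=[4,7]
Step 3: ref 4 -> HIT, frames=[4,7]
Step 4: ref 4 -> HIT, frames=[4,7]
Step 5: ref 4 -> HIT, frames=[4,7]
Step 6: ref 5 -> FAULT, evict 4, frames=[5,7]
At step 6: evicted page 4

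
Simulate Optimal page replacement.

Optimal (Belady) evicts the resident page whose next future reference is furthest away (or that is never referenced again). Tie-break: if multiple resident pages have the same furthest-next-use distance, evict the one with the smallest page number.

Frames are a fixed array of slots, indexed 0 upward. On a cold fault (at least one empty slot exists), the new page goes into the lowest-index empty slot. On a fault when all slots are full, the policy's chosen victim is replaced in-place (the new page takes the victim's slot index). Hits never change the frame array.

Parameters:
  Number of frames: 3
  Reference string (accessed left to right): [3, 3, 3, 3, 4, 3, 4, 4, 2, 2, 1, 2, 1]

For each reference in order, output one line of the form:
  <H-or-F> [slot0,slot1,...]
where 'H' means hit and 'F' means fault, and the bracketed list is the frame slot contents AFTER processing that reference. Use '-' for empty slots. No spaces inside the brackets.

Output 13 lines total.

F [3,-,-]
H [3,-,-]
H [3,-,-]
H [3,-,-]
F [3,4,-]
H [3,4,-]
H [3,4,-]
H [3,4,-]
F [3,4,2]
H [3,4,2]
F [1,4,2]
H [1,4,2]
H [1,4,2]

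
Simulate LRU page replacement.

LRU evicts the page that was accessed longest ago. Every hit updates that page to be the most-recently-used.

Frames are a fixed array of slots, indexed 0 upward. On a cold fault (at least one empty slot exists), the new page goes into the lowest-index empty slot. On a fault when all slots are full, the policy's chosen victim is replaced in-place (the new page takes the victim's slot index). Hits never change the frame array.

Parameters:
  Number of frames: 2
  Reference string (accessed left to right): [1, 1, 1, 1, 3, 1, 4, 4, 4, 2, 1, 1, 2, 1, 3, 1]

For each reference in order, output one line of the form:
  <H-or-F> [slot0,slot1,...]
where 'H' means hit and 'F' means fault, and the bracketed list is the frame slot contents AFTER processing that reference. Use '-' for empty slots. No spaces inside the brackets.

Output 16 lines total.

F [1,-]
H [1,-]
H [1,-]
H [1,-]
F [1,3]
H [1,3]
F [1,4]
H [1,4]
H [1,4]
F [2,4]
F [2,1]
H [2,1]
H [2,1]
H [2,1]
F [3,1]
H [3,1]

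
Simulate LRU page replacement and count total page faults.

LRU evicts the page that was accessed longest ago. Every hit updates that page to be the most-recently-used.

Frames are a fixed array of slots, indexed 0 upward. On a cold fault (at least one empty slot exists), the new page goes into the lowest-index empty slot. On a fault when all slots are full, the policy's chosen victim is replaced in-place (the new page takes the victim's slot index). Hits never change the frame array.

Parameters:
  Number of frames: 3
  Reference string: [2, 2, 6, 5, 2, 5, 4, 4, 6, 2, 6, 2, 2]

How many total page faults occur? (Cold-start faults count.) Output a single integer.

Step 0: ref 2 → FAULT, frames=[2,-,-]
Step 1: ref 2 → HIT, frames=[2,-,-]
Step 2: ref 6 → FAULT, frames=[2,6,-]
Step 3: ref 5 → FAULT, frames=[2,6,5]
Step 4: ref 2 → HIT, frames=[2,6,5]
Step 5: ref 5 → HIT, frames=[2,6,5]
Step 6: ref 4 → FAULT (evict 6), frames=[2,4,5]
Step 7: ref 4 → HIT, frames=[2,4,5]
Step 8: ref 6 → FAULT (evict 2), frames=[6,4,5]
Step 9: ref 2 → FAULT (evict 5), frames=[6,4,2]
Step 10: ref 6 → HIT, frames=[6,4,2]
Step 11: ref 2 → HIT, frames=[6,4,2]
Step 12: ref 2 → HIT, frames=[6,4,2]
Total faults: 6

Answer: 6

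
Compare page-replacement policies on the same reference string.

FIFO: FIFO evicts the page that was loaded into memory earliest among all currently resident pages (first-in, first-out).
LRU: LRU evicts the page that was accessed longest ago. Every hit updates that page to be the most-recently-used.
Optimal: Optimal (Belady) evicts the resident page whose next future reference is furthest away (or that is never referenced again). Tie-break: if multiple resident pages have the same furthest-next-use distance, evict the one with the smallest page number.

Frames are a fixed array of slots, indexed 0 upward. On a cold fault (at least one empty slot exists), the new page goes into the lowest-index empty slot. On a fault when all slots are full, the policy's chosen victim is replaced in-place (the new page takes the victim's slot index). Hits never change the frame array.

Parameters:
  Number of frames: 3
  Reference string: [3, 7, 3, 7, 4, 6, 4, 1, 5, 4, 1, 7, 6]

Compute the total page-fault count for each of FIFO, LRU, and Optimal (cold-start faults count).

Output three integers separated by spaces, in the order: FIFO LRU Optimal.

Answer: 9 8 8

Derivation:
--- FIFO ---
  step 0: ref 3 -> FAULT, frames=[3,-,-] (faults so far: 1)
  step 1: ref 7 -> FAULT, frames=[3,7,-] (faults so far: 2)
  step 2: ref 3 -> HIT, frames=[3,7,-] (faults so far: 2)
  step 3: ref 7 -> HIT, frames=[3,7,-] (faults so far: 2)
  step 4: ref 4 -> FAULT, frames=[3,7,4] (faults so far: 3)
  step 5: ref 6 -> FAULT, evict 3, frames=[6,7,4] (faults so far: 4)
  step 6: ref 4 -> HIT, frames=[6,7,4] (faults so far: 4)
  step 7: ref 1 -> FAULT, evict 7, frames=[6,1,4] (faults so far: 5)
  step 8: ref 5 -> FAULT, evict 4, frames=[6,1,5] (faults so far: 6)
  step 9: ref 4 -> FAULT, evict 6, frames=[4,1,5] (faults so far: 7)
  step 10: ref 1 -> HIT, frames=[4,1,5] (faults so far: 7)
  step 11: ref 7 -> FAULT, evict 1, frames=[4,7,5] (faults so far: 8)
  step 12: ref 6 -> FAULT, evict 5, frames=[4,7,6] (faults so far: 9)
  FIFO total faults: 9
--- LRU ---
  step 0: ref 3 -> FAULT, frames=[3,-,-] (faults so far: 1)
  step 1: ref 7 -> FAULT, frames=[3,7,-] (faults so far: 2)
  step 2: ref 3 -> HIT, frames=[3,7,-] (faults so far: 2)
  step 3: ref 7 -> HIT, frames=[3,7,-] (faults so far: 2)
  step 4: ref 4 -> FAULT, frames=[3,7,4] (faults so far: 3)
  step 5: ref 6 -> FAULT, evict 3, frames=[6,7,4] (faults so far: 4)
  step 6: ref 4 -> HIT, frames=[6,7,4] (faults so far: 4)
  step 7: ref 1 -> FAULT, evict 7, frames=[6,1,4] (faults so far: 5)
  step 8: ref 5 -> FAULT, evict 6, frames=[5,1,4] (faults so far: 6)
  step 9: ref 4 -> HIT, frames=[5,1,4] (faults so far: 6)
  step 10: ref 1 -> HIT, frames=[5,1,4] (faults so far: 6)
  step 11: ref 7 -> FAULT, evict 5, frames=[7,1,4] (faults so far: 7)
  step 12: ref 6 -> FAULT, evict 4, frames=[7,1,6] (faults so far: 8)
  LRU total faults: 8
--- Optimal ---
  step 0: ref 3 -> FAULT, frames=[3,-,-] (faults so far: 1)
  step 1: ref 7 -> FAULT, frames=[3,7,-] (faults so far: 2)
  step 2: ref 3 -> HIT, frames=[3,7,-] (faults so far: 2)
  step 3: ref 7 -> HIT, frames=[3,7,-] (faults so far: 2)
  step 4: ref 4 -> FAULT, frames=[3,7,4] (faults so far: 3)
  step 5: ref 6 -> FAULT, evict 3, frames=[6,7,4] (faults so far: 4)
  step 6: ref 4 -> HIT, frames=[6,7,4] (faults so far: 4)
  step 7: ref 1 -> FAULT, evict 6, frames=[1,7,4] (faults so far: 5)
  step 8: ref 5 -> FAULT, evict 7, frames=[1,5,4] (faults so far: 6)
  step 9: ref 4 -> HIT, frames=[1,5,4] (faults so far: 6)
  step 10: ref 1 -> HIT, frames=[1,5,4] (faults so far: 6)
  step 11: ref 7 -> FAULT, evict 1, frames=[7,5,4] (faults so far: 7)
  step 12: ref 6 -> FAULT, evict 4, frames=[7,5,6] (faults so far: 8)
  Optimal total faults: 8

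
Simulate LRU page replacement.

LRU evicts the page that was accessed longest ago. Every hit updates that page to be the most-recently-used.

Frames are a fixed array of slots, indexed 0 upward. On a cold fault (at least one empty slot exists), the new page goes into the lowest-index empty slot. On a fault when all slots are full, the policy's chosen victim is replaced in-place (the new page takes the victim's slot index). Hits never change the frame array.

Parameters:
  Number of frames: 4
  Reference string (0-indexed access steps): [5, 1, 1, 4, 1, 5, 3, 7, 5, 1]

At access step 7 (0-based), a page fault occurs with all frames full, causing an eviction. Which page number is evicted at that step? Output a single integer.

Step 0: ref 5 -> FAULT, frames=[5,-,-,-]
Step 1: ref 1 -> FAULT, frames=[5,1,-,-]
Step 2: ref 1 -> HIT, frames=[5,1,-,-]
Step 3: ref 4 -> FAULT, frames=[5,1,4,-]
Step 4: ref 1 -> HIT, frames=[5,1,4,-]
Step 5: ref 5 -> HIT, frames=[5,1,4,-]
Step 6: ref 3 -> FAULT, frames=[5,1,4,3]
Step 7: ref 7 -> FAULT, evict 4, frames=[5,1,7,3]
At step 7: evicted page 4

Answer: 4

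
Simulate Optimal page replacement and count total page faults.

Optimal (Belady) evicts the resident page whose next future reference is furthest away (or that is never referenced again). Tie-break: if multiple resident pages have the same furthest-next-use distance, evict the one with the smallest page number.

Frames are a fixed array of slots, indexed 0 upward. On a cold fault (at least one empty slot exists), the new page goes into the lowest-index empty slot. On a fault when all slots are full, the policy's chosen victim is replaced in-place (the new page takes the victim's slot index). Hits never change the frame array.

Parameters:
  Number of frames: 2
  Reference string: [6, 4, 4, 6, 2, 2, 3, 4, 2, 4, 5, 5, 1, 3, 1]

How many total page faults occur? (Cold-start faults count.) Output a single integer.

Answer: 8

Derivation:
Step 0: ref 6 → FAULT, frames=[6,-]
Step 1: ref 4 → FAULT, frames=[6,4]
Step 2: ref 4 → HIT, frames=[6,4]
Step 3: ref 6 → HIT, frames=[6,4]
Step 4: ref 2 → FAULT (evict 6), frames=[2,4]
Step 5: ref 2 → HIT, frames=[2,4]
Step 6: ref 3 → FAULT (evict 2), frames=[3,4]
Step 7: ref 4 → HIT, frames=[3,4]
Step 8: ref 2 → FAULT (evict 3), frames=[2,4]
Step 9: ref 4 → HIT, frames=[2,4]
Step 10: ref 5 → FAULT (evict 2), frames=[5,4]
Step 11: ref 5 → HIT, frames=[5,4]
Step 12: ref 1 → FAULT (evict 4), frames=[5,1]
Step 13: ref 3 → FAULT (evict 5), frames=[3,1]
Step 14: ref 1 → HIT, frames=[3,1]
Total faults: 8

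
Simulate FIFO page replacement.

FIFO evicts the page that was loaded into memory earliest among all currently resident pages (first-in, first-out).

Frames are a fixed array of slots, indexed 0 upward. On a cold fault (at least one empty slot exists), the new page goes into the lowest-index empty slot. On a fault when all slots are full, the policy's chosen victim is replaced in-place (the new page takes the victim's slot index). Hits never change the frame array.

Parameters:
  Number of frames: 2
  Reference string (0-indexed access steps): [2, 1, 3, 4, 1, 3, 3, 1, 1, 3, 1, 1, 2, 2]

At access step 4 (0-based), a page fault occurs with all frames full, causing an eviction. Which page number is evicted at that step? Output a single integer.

Answer: 3

Derivation:
Step 0: ref 2 -> FAULT, frames=[2,-]
Step 1: ref 1 -> FAULT, frames=[2,1]
Step 2: ref 3 -> FAULT, evict 2, frames=[3,1]
Step 3: ref 4 -> FAULT, evict 1, frames=[3,4]
Step 4: ref 1 -> FAULT, evict 3, frames=[1,4]
At step 4: evicted page 3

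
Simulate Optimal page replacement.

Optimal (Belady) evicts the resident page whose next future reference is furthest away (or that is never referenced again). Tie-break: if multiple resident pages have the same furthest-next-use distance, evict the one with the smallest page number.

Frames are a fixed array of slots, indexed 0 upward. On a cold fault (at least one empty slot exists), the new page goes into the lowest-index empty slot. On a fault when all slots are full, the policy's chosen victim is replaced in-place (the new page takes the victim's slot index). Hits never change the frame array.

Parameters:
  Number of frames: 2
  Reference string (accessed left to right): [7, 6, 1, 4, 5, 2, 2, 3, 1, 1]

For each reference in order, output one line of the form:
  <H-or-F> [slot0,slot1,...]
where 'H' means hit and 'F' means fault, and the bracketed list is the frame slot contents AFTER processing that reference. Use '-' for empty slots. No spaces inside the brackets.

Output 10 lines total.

F [7,-]
F [7,6]
F [7,1]
F [4,1]
F [5,1]
F [2,1]
H [2,1]
F [3,1]
H [3,1]
H [3,1]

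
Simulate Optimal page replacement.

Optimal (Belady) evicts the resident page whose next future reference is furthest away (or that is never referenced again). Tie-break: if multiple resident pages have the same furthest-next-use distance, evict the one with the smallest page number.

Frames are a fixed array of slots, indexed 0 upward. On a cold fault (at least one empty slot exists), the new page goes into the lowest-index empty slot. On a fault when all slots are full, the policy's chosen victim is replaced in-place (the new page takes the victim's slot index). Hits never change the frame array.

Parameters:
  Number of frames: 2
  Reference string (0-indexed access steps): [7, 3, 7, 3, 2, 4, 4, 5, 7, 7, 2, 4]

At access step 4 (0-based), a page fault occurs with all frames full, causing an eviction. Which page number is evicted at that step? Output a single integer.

Answer: 3

Derivation:
Step 0: ref 7 -> FAULT, frames=[7,-]
Step 1: ref 3 -> FAULT, frames=[7,3]
Step 2: ref 7 -> HIT, frames=[7,3]
Step 3: ref 3 -> HIT, frames=[7,3]
Step 4: ref 2 -> FAULT, evict 3, frames=[7,2]
At step 4: evicted page 3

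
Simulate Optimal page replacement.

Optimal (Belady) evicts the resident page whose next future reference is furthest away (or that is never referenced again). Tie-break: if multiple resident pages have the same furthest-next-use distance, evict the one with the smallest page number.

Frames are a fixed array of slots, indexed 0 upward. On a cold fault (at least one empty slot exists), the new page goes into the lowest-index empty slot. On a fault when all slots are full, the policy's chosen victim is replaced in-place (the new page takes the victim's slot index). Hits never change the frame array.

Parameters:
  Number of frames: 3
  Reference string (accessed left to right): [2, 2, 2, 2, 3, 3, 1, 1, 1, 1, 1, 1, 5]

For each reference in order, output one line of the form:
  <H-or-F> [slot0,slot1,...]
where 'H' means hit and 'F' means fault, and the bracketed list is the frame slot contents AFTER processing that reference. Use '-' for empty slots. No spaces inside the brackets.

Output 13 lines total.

F [2,-,-]
H [2,-,-]
H [2,-,-]
H [2,-,-]
F [2,3,-]
H [2,3,-]
F [2,3,1]
H [2,3,1]
H [2,3,1]
H [2,3,1]
H [2,3,1]
H [2,3,1]
F [2,3,5]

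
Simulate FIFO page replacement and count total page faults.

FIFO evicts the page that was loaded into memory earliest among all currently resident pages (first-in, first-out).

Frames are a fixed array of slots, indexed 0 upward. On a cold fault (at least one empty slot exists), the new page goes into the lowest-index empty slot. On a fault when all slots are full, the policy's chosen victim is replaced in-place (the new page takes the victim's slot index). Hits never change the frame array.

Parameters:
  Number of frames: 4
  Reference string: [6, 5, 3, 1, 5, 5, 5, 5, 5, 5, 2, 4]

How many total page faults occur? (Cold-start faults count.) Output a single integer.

Answer: 6

Derivation:
Step 0: ref 6 → FAULT, frames=[6,-,-,-]
Step 1: ref 5 → FAULT, frames=[6,5,-,-]
Step 2: ref 3 → FAULT, frames=[6,5,3,-]
Step 3: ref 1 → FAULT, frames=[6,5,3,1]
Step 4: ref 5 → HIT, frames=[6,5,3,1]
Step 5: ref 5 → HIT, frames=[6,5,3,1]
Step 6: ref 5 → HIT, frames=[6,5,3,1]
Step 7: ref 5 → HIT, frames=[6,5,3,1]
Step 8: ref 5 → HIT, frames=[6,5,3,1]
Step 9: ref 5 → HIT, frames=[6,5,3,1]
Step 10: ref 2 → FAULT (evict 6), frames=[2,5,3,1]
Step 11: ref 4 → FAULT (evict 5), frames=[2,4,3,1]
Total faults: 6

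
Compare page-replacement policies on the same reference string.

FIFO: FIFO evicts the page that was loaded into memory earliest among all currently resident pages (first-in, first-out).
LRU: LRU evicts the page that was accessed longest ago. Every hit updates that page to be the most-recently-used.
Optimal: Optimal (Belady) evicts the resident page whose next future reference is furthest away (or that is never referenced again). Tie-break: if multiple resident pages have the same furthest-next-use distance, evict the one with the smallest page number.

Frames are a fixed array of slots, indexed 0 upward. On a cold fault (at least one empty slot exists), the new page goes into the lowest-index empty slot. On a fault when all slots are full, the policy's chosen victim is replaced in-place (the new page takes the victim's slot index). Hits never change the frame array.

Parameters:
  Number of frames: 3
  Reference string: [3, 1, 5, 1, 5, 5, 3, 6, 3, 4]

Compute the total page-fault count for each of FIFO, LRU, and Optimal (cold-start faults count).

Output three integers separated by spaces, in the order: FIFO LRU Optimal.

Answer: 6 5 5

Derivation:
--- FIFO ---
  step 0: ref 3 -> FAULT, frames=[3,-,-] (faults so far: 1)
  step 1: ref 1 -> FAULT, frames=[3,1,-] (faults so far: 2)
  step 2: ref 5 -> FAULT, frames=[3,1,5] (faults so far: 3)
  step 3: ref 1 -> HIT, frames=[3,1,5] (faults so far: 3)
  step 4: ref 5 -> HIT, frames=[3,1,5] (faults so far: 3)
  step 5: ref 5 -> HIT, frames=[3,1,5] (faults so far: 3)
  step 6: ref 3 -> HIT, frames=[3,1,5] (faults so far: 3)
  step 7: ref 6 -> FAULT, evict 3, frames=[6,1,5] (faults so far: 4)
  step 8: ref 3 -> FAULT, evict 1, frames=[6,3,5] (faults so far: 5)
  step 9: ref 4 -> FAULT, evict 5, frames=[6,3,4] (faults so far: 6)
  FIFO total faults: 6
--- LRU ---
  step 0: ref 3 -> FAULT, frames=[3,-,-] (faults so far: 1)
  step 1: ref 1 -> FAULT, frames=[3,1,-] (faults so far: 2)
  step 2: ref 5 -> FAULT, frames=[3,1,5] (faults so far: 3)
  step 3: ref 1 -> HIT, frames=[3,1,5] (faults so far: 3)
  step 4: ref 5 -> HIT, frames=[3,1,5] (faults so far: 3)
  step 5: ref 5 -> HIT, frames=[3,1,5] (faults so far: 3)
  step 6: ref 3 -> HIT, frames=[3,1,5] (faults so far: 3)
  step 7: ref 6 -> FAULT, evict 1, frames=[3,6,5] (faults so far: 4)
  step 8: ref 3 -> HIT, frames=[3,6,5] (faults so far: 4)
  step 9: ref 4 -> FAULT, evict 5, frames=[3,6,4] (faults so far: 5)
  LRU total faults: 5
--- Optimal ---
  step 0: ref 3 -> FAULT, frames=[3,-,-] (faults so far: 1)
  step 1: ref 1 -> FAULT, frames=[3,1,-] (faults so far: 2)
  step 2: ref 5 -> FAULT, frames=[3,1,5] (faults so far: 3)
  step 3: ref 1 -> HIT, frames=[3,1,5] (faults so far: 3)
  step 4: ref 5 -> HIT, frames=[3,1,5] (faults so far: 3)
  step 5: ref 5 -> HIT, frames=[3,1,5] (faults so far: 3)
  step 6: ref 3 -> HIT, frames=[3,1,5] (faults so far: 3)
  step 7: ref 6 -> FAULT, evict 1, frames=[3,6,5] (faults so far: 4)
  step 8: ref 3 -> HIT, frames=[3,6,5] (faults so far: 4)
  step 9: ref 4 -> FAULT, evict 3, frames=[4,6,5] (faults so far: 5)
  Optimal total faults: 5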